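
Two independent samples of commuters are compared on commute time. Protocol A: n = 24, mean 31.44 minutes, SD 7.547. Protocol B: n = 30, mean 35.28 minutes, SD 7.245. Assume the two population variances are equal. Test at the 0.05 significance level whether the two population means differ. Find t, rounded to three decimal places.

-1.900

Let group 1 = protocol A, group 2 = protocol B. H0: μ_1 = μ_2; H1: μ_1 ≠ μ_2 (two-sample pooled-variance t-test, two-sided).
s_p² = [(24−1)·7.547² + (30−1)·7.245²]/(24+30−2) = 54.4659
t = (31.44 − 35.28)/√[54.4659·(1/24 + 1/30)] = -1.900
df = n₁ + n₂ − 2 = 52
Two-sided p-value ≈ 0.0630
Since p ≈ 0.0630 > α = 0.05, fail to reject H0; the data do not provide sufficient evidence against H0.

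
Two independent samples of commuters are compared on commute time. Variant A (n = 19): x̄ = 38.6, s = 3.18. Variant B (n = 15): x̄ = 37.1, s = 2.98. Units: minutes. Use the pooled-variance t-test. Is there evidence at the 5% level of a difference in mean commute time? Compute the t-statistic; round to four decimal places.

Let group 1 = variant A, group 2 = variant B. H0: μ_1 = μ_2; H1: μ_1 ≠ μ_2 (two-sample pooled-variance t-test, two-sided).
s_p² = [(19−1)·3.18² + (15−1)·2.98²]/(19+15−2) = 9.5734
t = (38.6 − 37.1)/√[9.5734·(1/19 + 1/15)] = 1.4036
df = n₁ + n₂ − 2 = 32
Two-sided p-value ≈ 0.170
Since p ≈ 0.170 > α = 0.05, fail to reject H0; the evidence is not statistically significant.

1.4036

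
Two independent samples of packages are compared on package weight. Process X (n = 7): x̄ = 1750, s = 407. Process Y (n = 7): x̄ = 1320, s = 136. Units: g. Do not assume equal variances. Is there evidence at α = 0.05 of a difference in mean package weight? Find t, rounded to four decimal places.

Let group 1 = process X, group 2 = process Y. H0: μ_1 = μ_2; H1: μ_1 ≠ μ_2 (Welch's two-sample t-test, two-sided).
t = (x̄_1 − x̄_2)/√(s_1²/n_1 + s_2²/n_2) = (1750 − 1320)/√(407²/7 + 136²/7) = 2.6512
Welch–Satterthwaite df ≈ 7.32
Two-sided p-value ≈ 0.0316
Since p ≈ 0.0316 < α = 0.05, reject H0; the data support H1.

2.6512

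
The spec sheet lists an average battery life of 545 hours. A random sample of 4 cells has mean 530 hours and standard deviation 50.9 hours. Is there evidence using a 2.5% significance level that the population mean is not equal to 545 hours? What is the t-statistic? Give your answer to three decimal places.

H0: μ = 545; H1: μ ≠ 545 (one-sample t-test, two-sided).
t = (x̄ − μ₀)/(s/√n) = (530 − 545)/(50.9/√4) = -0.589
df = n − 1 = 3
Two-sided p-value ≈ 0.5970
Since p ≈ 0.5970 > α = 0.025, fail to reject H0; the evidence is not statistically significant.

-0.589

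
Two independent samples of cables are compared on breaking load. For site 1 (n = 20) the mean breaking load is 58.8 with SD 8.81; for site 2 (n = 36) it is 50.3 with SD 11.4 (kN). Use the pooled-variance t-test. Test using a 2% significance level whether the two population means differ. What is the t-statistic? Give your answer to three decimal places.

Let group 1 = site 1, group 2 = site 2. H0: μ_1 = μ_2; H1: μ_1 ≠ μ_2 (two-sample pooled-variance t-test, two-sided).
s_p² = [(20−1)·8.81² + (36−1)·11.4²]/(20+36−2) = 111.543
t = (58.8 − 50.3)/√[111.543·(1/20 + 1/36)] = 2.886
df = n₁ + n₂ − 2 = 54
Two-sided p-value ≈ 0.006
Since p ≈ 0.006 < α = 0.02, reject H0; the data support H1.

2.886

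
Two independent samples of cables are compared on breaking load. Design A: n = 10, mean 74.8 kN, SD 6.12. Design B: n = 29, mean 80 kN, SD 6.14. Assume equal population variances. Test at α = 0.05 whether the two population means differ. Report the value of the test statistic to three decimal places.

Let group 1 = design A, group 2 = design B. H0: μ_1 = μ_2; H1: μ_1 ≠ μ_2 (two-sample pooled-variance t-test, two-sided).
s_p² = [(10−1)·6.12² + (29−1)·6.14²]/(10+29−2) = 37.64
t = (74.8 − 80)/√[37.64·(1/10 + 1/29)] = -2.311
df = n₁ + n₂ − 2 = 37
Two-sided p-value ≈ 0.0265
Since p ≈ 0.0265 < α = 0.05, reject H0; the data support H1.

-2.311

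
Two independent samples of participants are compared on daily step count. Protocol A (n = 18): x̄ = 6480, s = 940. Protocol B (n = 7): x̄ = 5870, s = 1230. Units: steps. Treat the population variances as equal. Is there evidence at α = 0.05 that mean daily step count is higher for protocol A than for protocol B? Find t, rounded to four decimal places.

Let group 1 = protocol A, group 2 = protocol B. H0: μ_1 = μ_2; H1: μ_1 > μ_2 (two-sample pooled-variance t-test, right-tailed).
s_p² = [(18−1)·940² + (7−1)·1230²]/(18+7−2) = 1047770
t = (6480 − 5870)/√[1047770·(1/18 + 1/7)] = 1.3379
df = n₁ + n₂ − 2 = 23
p-value = P(T ≥ 1.3379) ≈ 0.0970
Since p ≈ 0.0970 > α = 0.05, fail to reject H0; the data do not provide sufficient evidence against H0.

1.3379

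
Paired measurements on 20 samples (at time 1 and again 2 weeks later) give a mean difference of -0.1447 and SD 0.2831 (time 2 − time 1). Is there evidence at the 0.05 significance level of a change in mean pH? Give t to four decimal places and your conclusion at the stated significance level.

t = -2.2858; reject H0

H0: μ_d = 0; H1: μ_d ≠ 0 (paired t-test on the differences, two-sided).
t = d̄/(s_d/√n) = -0.1447/(0.2831/√20) = -2.2858
df = n − 1 = 19
Two-sided p-value ≈ 0.034
Since p ≈ 0.034 < α = 0.05, reject H0; the evidence is statistically significant.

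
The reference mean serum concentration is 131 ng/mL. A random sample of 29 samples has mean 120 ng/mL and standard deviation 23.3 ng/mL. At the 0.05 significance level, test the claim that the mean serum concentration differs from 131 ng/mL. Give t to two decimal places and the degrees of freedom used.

t = -2.54, df = 28

H0: μ = 131; H1: μ ≠ 131 (one-sample t-test, two-sided).
t = (x̄ − μ₀)/(s/√n) = (120 − 131)/(23.3/√29) = -2.54
df = n − 1 = 28
Two-sided p-value ≈ 0.0168
Since p ≈ 0.0168 < α = 0.05, reject H0; the data support H1.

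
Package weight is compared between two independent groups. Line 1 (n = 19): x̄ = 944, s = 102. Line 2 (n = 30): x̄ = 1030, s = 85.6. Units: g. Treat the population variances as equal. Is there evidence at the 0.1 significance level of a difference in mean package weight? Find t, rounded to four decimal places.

-3.1804

Let group 1 = line 1, group 2 = line 2. H0: μ_1 = μ_2; H1: μ_1 ≠ μ_2 (two-sample pooled-variance t-test, two-sided).
s_p² = [(19−1)·102² + (30−1)·85.6²]/(19+30−2) = 8505.65
t = (944 − 1030)/√[8505.65·(1/19 + 1/30)] = -3.1804
df = n₁ + n₂ − 2 = 47
Two-sided p-value ≈ 0.0026
Since p ≈ 0.0026 < α = 0.1, reject H0; the data support H1.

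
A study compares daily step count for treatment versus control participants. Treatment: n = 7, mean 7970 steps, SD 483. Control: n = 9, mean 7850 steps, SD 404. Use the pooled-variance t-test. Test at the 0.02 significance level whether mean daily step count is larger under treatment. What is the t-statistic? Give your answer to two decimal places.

Let group 1 = treatment, group 2 = control. H0: μ_1 = μ_2; H1: μ_1 > μ_2 (two-sample pooled-variance t-test, right-tailed).
s_p² = [(7−1)·483² + (9−1)·404²]/(7+9−2) = 193247
t = (7970 − 7850)/√[193247·(1/7 + 1/9)] = 0.54
df = n₁ + n₂ − 2 = 14
p-value = P(T ≥ 0.54) ≈ 0.298
Since p ≈ 0.298 > α = 0.02, fail to reject H0; the evidence is not statistically significant.

0.54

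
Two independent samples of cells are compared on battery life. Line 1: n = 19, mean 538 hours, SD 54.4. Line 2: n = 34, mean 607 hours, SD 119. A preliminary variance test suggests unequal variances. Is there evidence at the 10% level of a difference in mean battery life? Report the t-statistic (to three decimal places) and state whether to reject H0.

t = -2.884; reject H0

Let group 1 = line 1, group 2 = line 2. H0: μ_1 = μ_2; H1: μ_1 ≠ μ_2 (Welch's two-sample t-test, two-sided).
t = (x̄_1 − x̄_2)/√(s_1²/n_1 + s_2²/n_2) = (538 − 607)/√(54.4²/19 + 119²/34) = -2.884
Welch–Satterthwaite df ≈ 49.58
Two-sided p-value ≈ 0.0058
Since p ≈ 0.0058 < α = 0.1, reject H0; the data support H1.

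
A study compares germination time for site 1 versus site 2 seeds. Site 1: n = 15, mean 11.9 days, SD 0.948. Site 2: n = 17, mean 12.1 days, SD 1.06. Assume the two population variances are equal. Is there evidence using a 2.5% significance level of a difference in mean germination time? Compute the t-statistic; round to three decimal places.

-0.559

Let group 1 = site 1, group 2 = site 2. H0: μ_1 = μ_2; H1: μ_1 ≠ μ_2 (two-sample pooled-variance t-test, two-sided).
s_p² = [(15−1)·0.948² + (17−1)·1.06²]/(15+17−2) = 1.01865
t = (11.9 − 12.1)/√[1.01865·(1/15 + 1/17)] = -0.559
df = n₁ + n₂ − 2 = 30
Two-sided p-value ≈ 0.580
Since p ≈ 0.580 > α = 0.025, fail to reject H0; the evidence is not statistically significant.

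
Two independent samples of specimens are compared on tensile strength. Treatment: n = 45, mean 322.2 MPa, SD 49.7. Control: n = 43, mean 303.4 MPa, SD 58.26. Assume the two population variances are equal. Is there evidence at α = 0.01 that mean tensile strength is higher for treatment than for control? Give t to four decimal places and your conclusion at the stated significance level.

Let group 1 = treatment, group 2 = control. H0: μ_1 = μ_2; H1: μ_1 > μ_2 (two-sample pooled-variance t-test, right-tailed).
s_p² = [(45−1)·49.7² + (43−1)·58.26²]/(45+43−2) = 2921.41
t = (322.2 − 303.4)/√[2921.41·(1/45 + 1/43)] = 1.6310
df = n₁ + n₂ − 2 = 86
p-value = P(T ≥ 1.6310) ≈ 0.053
Since p ≈ 0.053 > α = 0.01, fail to reject H0; the data do not provide sufficient evidence against H0.

t = 1.6310; fail to reject H0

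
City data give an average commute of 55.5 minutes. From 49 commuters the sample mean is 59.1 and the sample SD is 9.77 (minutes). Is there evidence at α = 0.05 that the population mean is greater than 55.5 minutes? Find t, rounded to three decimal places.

2.579

H0: μ = 55.5; H1: μ > 55.5 (one-sample t-test, right-tailed).
t = (x̄ − μ₀)/(s/√n) = (59.1 − 55.5)/(9.77/√49) = 2.579
df = n − 1 = 48
p-value = P(T ≥ 2.579) ≈ 0.0065
Since p ≈ 0.0065 < α = 0.05, reject H0; the data support H1.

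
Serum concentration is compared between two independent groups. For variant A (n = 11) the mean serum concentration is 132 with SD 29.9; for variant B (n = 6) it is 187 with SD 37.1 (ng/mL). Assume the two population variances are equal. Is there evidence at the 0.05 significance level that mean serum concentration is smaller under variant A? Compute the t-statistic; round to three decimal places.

Let group 1 = variant A, group 2 = variant B. H0: μ_1 = μ_2; H1: μ_1 < μ_2 (two-sample pooled-variance t-test, left-tailed).
s_p² = [(11−1)·29.9² + (6−1)·37.1²]/(11+6−2) = 1054.81
t = (132 − 187)/√[1054.81·(1/11 + 1/6)] = -3.337
df = n₁ + n₂ − 2 = 15
p-value = P(T ≤ -3.337) ≈ 0.002
Since p ≈ 0.002 < α = 0.05, reject H0; the evidence is statistically significant.

-3.337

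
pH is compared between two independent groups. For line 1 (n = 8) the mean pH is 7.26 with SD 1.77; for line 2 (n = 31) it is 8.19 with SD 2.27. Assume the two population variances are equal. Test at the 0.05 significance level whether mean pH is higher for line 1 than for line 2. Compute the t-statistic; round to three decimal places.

Let group 1 = line 1, group 2 = line 2. H0: μ_1 = μ_2; H1: μ_1 > μ_2 (two-sample pooled-variance t-test, right-tailed).
s_p² = [(8−1)·1.77² + (31−1)·2.27²]/(8+31−2) = 4.77074
t = (7.26 − 8.19)/√[4.77074·(1/8 + 1/31)] = -1.074
df = n₁ + n₂ − 2 = 37
p-value = P(T ≥ -1.074) ≈ 0.855
Since p ≈ 0.855 > α = 0.05, fail to reject H0; the evidence is not statistically significant.

-1.074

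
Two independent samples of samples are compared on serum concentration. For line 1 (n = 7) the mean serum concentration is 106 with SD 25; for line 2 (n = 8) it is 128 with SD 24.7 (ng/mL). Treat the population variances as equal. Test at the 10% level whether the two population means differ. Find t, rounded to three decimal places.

-1.711

Let group 1 = line 1, group 2 = line 2. H0: μ_1 = μ_2; H1: μ_1 ≠ μ_2 (two-sample pooled-variance t-test, two-sided).
s_p² = [(7−1)·25² + (8−1)·24.7²]/(7+8−2) = 616.972
t = (106 − 128)/√[616.972·(1/7 + 1/8)] = -1.711
df = n₁ + n₂ − 2 = 13
Two-sided p-value ≈ 0.111
Since p ≈ 0.111 > α = 0.1, fail to reject H0; the evidence is not statistically significant.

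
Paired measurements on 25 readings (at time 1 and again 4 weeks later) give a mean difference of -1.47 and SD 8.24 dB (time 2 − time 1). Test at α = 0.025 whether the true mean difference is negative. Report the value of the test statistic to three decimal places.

-0.892

H0: μ_d = 0; H1: μ_d < 0 (paired t-test on the differences, left-tailed).
t = d̄/(s_d/√n) = -1.47/(8.24/√25) = -0.892
df = n − 1 = 24
p-value = P(T ≤ -0.892) ≈ 0.191
Since p ≈ 0.191 > α = 0.025, fail to reject H0; the data do not provide sufficient evidence against H0.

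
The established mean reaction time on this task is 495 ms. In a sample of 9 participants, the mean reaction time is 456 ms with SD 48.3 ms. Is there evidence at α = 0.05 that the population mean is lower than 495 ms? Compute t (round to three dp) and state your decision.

H0: μ = 495; H1: μ < 495 (one-sample t-test, left-tailed).
t = (x̄ − μ₀)/(s/√n) = (456 − 495)/(48.3/√9) = -2.422
df = n − 1 = 8
p-value = P(T ≤ -2.422) ≈ 0.021
Since p ≈ 0.021 < α = 0.05, reject H0; the evidence is statistically significant.

t = -2.422; reject H0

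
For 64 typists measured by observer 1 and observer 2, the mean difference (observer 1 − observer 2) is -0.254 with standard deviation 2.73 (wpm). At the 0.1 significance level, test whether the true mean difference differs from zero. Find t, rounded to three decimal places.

H0: μ_d = 0; H1: μ_d ≠ 0 (paired t-test on the differences, two-sided).
t = d̄/(s_d/√n) = -0.254/(2.73/√64) = -0.744
df = n − 1 = 63
Two-sided p-value ≈ 0.459
Since p ≈ 0.459 > α = 0.1, fail to reject H0; the data do not provide sufficient evidence against H0.

-0.744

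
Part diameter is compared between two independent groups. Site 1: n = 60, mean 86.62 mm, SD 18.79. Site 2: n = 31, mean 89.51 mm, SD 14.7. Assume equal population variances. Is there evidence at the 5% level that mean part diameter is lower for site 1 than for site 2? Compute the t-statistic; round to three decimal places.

Let group 1 = site 1, group 2 = site 2. H0: μ_1 = μ_2; H1: μ_1 < μ_2 (two-sample pooled-variance t-test, left-tailed).
s_p² = [(60−1)·18.79² + (31−1)·14.7²]/(60+31−2) = 306.893
t = (86.62 − 89.51)/√[306.893·(1/60 + 1/31)] = -0.746
df = n₁ + n₂ − 2 = 89
p-value = P(T ≤ -0.746) ≈ 0.229
Since p ≈ 0.229 > α = 0.05, fail to reject H0; the data do not provide sufficient evidence against H0.

-0.746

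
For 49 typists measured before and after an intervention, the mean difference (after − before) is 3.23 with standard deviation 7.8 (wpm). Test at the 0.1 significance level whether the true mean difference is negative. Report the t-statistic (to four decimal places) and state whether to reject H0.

H0: μ_d = 0; H1: μ_d < 0 (paired t-test on the differences, left-tailed).
t = d̄/(s_d/√n) = 3.23/(7.8/√49) = 2.8987
df = n − 1 = 48
p-value = P(T ≤ 2.8987) ≈ 0.9972
Since p ≈ 0.9972 > α = 0.1, fail to reject H0; the evidence is not statistically significant.

t = 2.8987; fail to reject H0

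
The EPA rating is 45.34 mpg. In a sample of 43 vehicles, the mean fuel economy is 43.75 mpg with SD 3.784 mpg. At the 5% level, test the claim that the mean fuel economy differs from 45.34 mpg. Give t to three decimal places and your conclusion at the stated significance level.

t = -2.755; reject H0

H0: μ = 45.34; H1: μ ≠ 45.34 (one-sample t-test, two-sided).
t = (x̄ − μ₀)/(s/√n) = (43.75 − 45.34)/(3.784/√43) = -2.755
df = n − 1 = 42
Two-sided p-value ≈ 0.009
Since p ≈ 0.009 < α = 0.05, reject H0; the evidence is statistically significant.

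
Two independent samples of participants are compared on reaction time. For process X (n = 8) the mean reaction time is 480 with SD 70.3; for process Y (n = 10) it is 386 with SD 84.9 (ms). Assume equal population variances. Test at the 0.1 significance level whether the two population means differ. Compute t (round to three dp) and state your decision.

Let group 1 = process X, group 2 = process Y. H0: μ_1 = μ_2; H1: μ_1 ≠ μ_2 (two-sample pooled-variance t-test, two-sided).
s_p² = [(8−1)·70.3² + (10−1)·84.9²]/(8+10−2) = 6216.67
t = (480 − 386)/√[6216.67·(1/8 + 1/10)] = 2.513
df = n₁ + n₂ − 2 = 16
Two-sided p-value ≈ 0.023
Since p ≈ 0.023 < α = 0.1, reject H0; the data support H1.

t = 2.513; reject H0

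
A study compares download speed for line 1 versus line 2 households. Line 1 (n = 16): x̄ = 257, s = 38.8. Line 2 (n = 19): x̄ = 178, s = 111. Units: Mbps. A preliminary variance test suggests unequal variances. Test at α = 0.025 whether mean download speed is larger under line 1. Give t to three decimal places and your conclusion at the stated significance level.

Let group 1 = line 1, group 2 = line 2. H0: μ_1 = μ_2; H1: μ_1 > μ_2 (Welch's two-sample t-test, right-tailed).
t = (x̄_1 − x̄_2)/√(s_1²/n_1 + s_2²/n_2) = (257 − 178)/√(38.8²/16 + 111²/19) = 2.899
Welch–Satterthwaite df ≈ 23.02
p-value = P(T ≥ 2.899) ≈ 0.0040
Since p ≈ 0.0040 < α = 0.025, reject H0; the evidence is statistically significant.

t = 2.899; reject H0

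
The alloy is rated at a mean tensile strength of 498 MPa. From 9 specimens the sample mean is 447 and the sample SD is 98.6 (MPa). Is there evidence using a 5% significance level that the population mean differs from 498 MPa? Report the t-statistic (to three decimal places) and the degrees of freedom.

t = -1.552, df = 8

H0: μ = 498; H1: μ ≠ 498 (one-sample t-test, two-sided).
t = (x̄ − μ₀)/(s/√n) = (447 − 498)/(98.6/√9) = -1.552
df = n − 1 = 8
Two-sided p-value ≈ 0.1593
Since p ≈ 0.1593 > α = 0.05, fail to reject H0; the data do not provide sufficient evidence against H0.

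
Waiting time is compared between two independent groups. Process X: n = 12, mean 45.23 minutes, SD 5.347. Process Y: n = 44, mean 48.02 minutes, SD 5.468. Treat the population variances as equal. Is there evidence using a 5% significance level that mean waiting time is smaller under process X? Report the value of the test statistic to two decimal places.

-1.57

Let group 1 = process X, group 2 = process Y. H0: μ_1 = μ_2; H1: μ_1 < μ_2 (two-sample pooled-variance t-test, left-tailed).
s_p² = [(12−1)·5.347² + (44−1)·5.468²]/(12+44−2) = 29.6325
t = (45.23 − 48.02)/√[29.6325·(1/12 + 1/44)] = -1.57
df = n₁ + n₂ − 2 = 54
p-value = P(T ≤ -1.57) ≈ 0.061
Since p ≈ 0.061 > α = 0.05, fail to reject H0; the evidence is not statistically significant.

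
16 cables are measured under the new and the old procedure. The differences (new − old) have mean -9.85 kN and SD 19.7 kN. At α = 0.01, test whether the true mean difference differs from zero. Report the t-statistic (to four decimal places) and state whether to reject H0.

H0: μ_d = 0; H1: μ_d ≠ 0 (paired t-test on the differences, two-sided).
t = d̄/(s_d/√n) = -9.85/(19.7/√16) = -2.0000
df = n − 1 = 15
Two-sided p-value ≈ 0.064
Since p ≈ 0.064 > α = 0.01, fail to reject H0; the evidence is not statistically significant.

t = -2.0000; fail to reject H0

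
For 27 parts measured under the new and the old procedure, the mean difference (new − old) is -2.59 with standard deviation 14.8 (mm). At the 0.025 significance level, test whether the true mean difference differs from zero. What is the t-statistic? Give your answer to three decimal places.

-0.909

H0: μ_d = 0; H1: μ_d ≠ 0 (paired t-test on the differences, two-sided).
t = d̄/(s_d/√n) = -2.59/(14.8/√27) = -0.909
df = n − 1 = 26
Two-sided p-value ≈ 0.3715
Since p ≈ 0.3715 > α = 0.025, fail to reject H0; the data do not provide sufficient evidence against H0.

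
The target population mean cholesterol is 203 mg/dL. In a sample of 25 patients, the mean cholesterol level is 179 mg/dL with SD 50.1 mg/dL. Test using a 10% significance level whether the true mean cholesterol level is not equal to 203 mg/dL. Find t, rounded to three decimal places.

H0: μ = 203; H1: μ ≠ 203 (one-sample t-test, two-sided).
t = (x̄ − μ₀)/(s/√n) = (179 − 203)/(50.1/√25) = -2.395
df = n − 1 = 24
Two-sided p-value ≈ 0.025
Since p ≈ 0.025 < α = 0.1, reject H0; the evidence is statistically significant.

-2.395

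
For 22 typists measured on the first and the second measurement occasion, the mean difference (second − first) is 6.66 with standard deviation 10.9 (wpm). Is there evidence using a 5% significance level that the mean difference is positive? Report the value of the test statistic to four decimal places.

2.8659

H0: μ_d = 0; H1: μ_d > 0 (paired t-test on the differences, right-tailed).
t = d̄/(s_d/√n) = 6.66/(10.9/√22) = 2.8659
df = n − 1 = 21
p-value = P(T ≥ 2.8659) ≈ 0.0046
Since p ≈ 0.0046 < α = 0.05, reject H0; the evidence is statistically significant.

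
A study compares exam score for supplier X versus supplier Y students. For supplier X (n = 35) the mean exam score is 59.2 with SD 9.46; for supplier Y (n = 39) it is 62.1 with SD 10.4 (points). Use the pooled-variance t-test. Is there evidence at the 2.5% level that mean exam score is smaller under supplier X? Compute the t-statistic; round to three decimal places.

-1.250

Let group 1 = supplier X, group 2 = supplier Y. H0: μ_1 = μ_2; H1: μ_1 < μ_2 (two-sample pooled-variance t-test, left-tailed).
s_p² = [(35−1)·9.46² + (39−1)·10.4²]/(35+39−2) = 99.3444
t = (59.2 − 62.1)/√[99.3444·(1/35 + 1/39)] = -1.250
df = n₁ + n₂ − 2 = 72
p-value = P(T ≤ -1.250) ≈ 0.108
Since p ≈ 0.108 > α = 0.025, fail to reject H0; the data do not provide sufficient evidence against H0.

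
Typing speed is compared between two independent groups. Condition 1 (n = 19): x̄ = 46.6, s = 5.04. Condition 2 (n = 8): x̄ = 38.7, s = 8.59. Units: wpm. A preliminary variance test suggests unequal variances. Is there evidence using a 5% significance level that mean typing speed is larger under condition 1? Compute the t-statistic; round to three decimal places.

Let group 1 = condition 1, group 2 = condition 2. H0: μ_1 = μ_2; H1: μ_1 > μ_2 (Welch's two-sample t-test, right-tailed).
t = (x̄_1 − x̄_2)/√(s_1²/n_1 + s_2²/n_2) = (46.6 − 38.7)/√(5.04²/19 + 8.59²/8) = 2.431
Welch–Satterthwaite df ≈ 9.10
p-value = P(T ≥ 2.431) ≈ 0.0188
Since p ≈ 0.0188 < α = 0.05, reject H0; the data support H1.

2.431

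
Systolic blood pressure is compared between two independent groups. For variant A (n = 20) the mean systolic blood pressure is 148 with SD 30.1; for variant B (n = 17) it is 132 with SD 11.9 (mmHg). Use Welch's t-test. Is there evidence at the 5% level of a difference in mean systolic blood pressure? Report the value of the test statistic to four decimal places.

Let group 1 = variant A, group 2 = variant B. H0: μ_1 = μ_2; H1: μ_1 ≠ μ_2 (Welch's two-sample t-test, two-sided).
t = (x̄_1 − x̄_2)/√(s_1²/n_1 + s_2²/n_2) = (148 − 132)/√(30.1²/20 + 11.9²/17) = 2.1848
Welch–Satterthwaite df ≈ 25.60
Two-sided p-value ≈ 0.0383
Since p ≈ 0.0383 < α = 0.05, reject H0; the data support H1.

2.1848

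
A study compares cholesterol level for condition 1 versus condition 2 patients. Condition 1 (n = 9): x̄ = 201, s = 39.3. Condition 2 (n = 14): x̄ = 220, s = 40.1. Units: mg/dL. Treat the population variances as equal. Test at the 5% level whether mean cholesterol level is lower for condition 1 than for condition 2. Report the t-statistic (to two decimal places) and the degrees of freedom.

t = -1.12, df = 21

Let group 1 = condition 1, group 2 = condition 2. H0: μ_1 = μ_2; H1: μ_1 < μ_2 (two-sample pooled-variance t-test, left-tailed).
s_p² = [(9−1)·39.3² + (14−1)·40.1²]/(9+14−2) = 1583.81
t = (201 − 220)/√[1583.81·(1/9 + 1/14)] = -1.12
df = n₁ + n₂ − 2 = 21
p-value = P(T ≤ -1.12) ≈ 0.1382
Since p ≈ 0.1382 > α = 0.05, fail to reject H0; the data do not provide sufficient evidence against H0.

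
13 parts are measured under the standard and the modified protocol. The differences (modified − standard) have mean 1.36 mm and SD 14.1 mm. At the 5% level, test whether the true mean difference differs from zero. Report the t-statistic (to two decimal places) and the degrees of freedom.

H0: μ_d = 0; H1: μ_d ≠ 0 (paired t-test on the differences, two-sided).
t = d̄/(s_d/√n) = 1.36/(14.1/√13) = 0.35
df = n − 1 = 12
Two-sided p-value ≈ 0.734
Since p ≈ 0.734 > α = 0.05, fail to reject H0; the data do not provide sufficient evidence against H0.

t = 0.35, df = 12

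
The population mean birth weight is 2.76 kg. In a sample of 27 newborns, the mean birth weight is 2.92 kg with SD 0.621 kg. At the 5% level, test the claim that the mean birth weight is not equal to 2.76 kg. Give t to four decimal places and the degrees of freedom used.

t = 1.3388, df = 26

H0: μ = 2.76; H1: μ ≠ 2.76 (one-sample t-test, two-sided).
t = (x̄ − μ₀)/(s/√n) = (2.92 − 2.76)/(0.621/√27) = 1.3388
df = n − 1 = 26
Two-sided p-value ≈ 0.1922
Since p ≈ 0.1922 > α = 0.05, fail to reject H0; the data do not provide sufficient evidence against H0.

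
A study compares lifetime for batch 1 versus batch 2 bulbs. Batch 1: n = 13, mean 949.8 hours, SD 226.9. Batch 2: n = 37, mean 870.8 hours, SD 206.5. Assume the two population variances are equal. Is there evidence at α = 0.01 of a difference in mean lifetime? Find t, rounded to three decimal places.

Let group 1 = batch 1, group 2 = batch 2. H0: μ_1 = μ_2; H1: μ_1 ≠ μ_2 (two-sample pooled-variance t-test, two-sided).
s_p² = [(13−1)·226.9² + (37−1)·206.5²]/(13+37−2) = 44852.6
t = (949.8 − 870.8)/√[44852.6·(1/13 + 1/37)] = 1.157
df = n₁ + n₂ − 2 = 48
Two-sided p-value ≈ 0.2530
Since p ≈ 0.2530 > α = 0.01, fail to reject H0; the evidence is not statistically significant.

1.157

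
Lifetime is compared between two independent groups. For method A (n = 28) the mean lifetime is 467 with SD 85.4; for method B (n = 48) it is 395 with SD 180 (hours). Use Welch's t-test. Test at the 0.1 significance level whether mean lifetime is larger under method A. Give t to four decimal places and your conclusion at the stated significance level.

t = 2.3541; reject H0

Let group 1 = method A, group 2 = method B. H0: μ_1 = μ_2; H1: μ_1 > μ_2 (Welch's two-sample t-test, right-tailed).
t = (x̄_1 − x̄_2)/√(s_1²/n_1 + s_2²/n_2) = (467 − 395)/√(85.4²/28 + 180²/48) = 2.3541
Welch–Satterthwaite df ≈ 71.69
p-value = P(T ≥ 2.3541) ≈ 0.0107
Since p ≈ 0.0107 < α = 0.1, reject H0; the data support H1.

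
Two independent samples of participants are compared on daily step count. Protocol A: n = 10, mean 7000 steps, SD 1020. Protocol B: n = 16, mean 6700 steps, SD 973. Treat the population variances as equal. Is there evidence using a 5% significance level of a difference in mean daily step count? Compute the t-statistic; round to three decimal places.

Let group 1 = protocol A, group 2 = protocol B. H0: μ_1 = μ_2; H1: μ_1 ≠ μ_2 (two-sample pooled-variance t-test, two-sided).
s_p² = [(10−1)·1020² + (16−1)·973²]/(10+16−2) = 981856
t = (7000 − 6700)/√[981856·(1/10 + 1/16)] = 0.751
df = n₁ + n₂ − 2 = 24
Two-sided p-value ≈ 0.4599
Since p ≈ 0.4599 > α = 0.05, fail to reject H0; the evidence is not statistically significant.

0.751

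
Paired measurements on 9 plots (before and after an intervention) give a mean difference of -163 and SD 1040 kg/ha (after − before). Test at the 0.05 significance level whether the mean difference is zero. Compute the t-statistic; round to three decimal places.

H0: μ_d = 0; H1: μ_d ≠ 0 (paired t-test on the differences, two-sided).
t = d̄/(s_d/√n) = -163/(1040/√9) = -0.470
df = n − 1 = 8
Two-sided p-value ≈ 0.6508
Since p ≈ 0.6508 > α = 0.05, fail to reject H0; the evidence is not statistically significant.

-0.470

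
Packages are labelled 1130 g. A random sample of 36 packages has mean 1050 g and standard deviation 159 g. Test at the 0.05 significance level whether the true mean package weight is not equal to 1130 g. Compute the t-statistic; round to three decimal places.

-3.019

H0: μ = 1130; H1: μ ≠ 1130 (one-sample t-test, two-sided).
t = (x̄ − μ₀)/(s/√n) = (1050 − 1130)/(159/√36) = -3.019
df = n − 1 = 35
Two-sided p-value ≈ 0.005
Since p ≈ 0.005 < α = 0.05, reject H0; the data support H1.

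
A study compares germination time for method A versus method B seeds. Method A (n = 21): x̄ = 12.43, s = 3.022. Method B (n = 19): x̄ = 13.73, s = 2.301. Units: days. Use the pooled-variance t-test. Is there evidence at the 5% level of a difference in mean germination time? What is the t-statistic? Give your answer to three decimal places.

Let group 1 = method A, group 2 = method B. H0: μ_1 = μ_2; H1: μ_1 ≠ μ_2 (two-sample pooled-variance t-test, two-sided).
s_p² = [(21−1)·3.022² + (19−1)·2.301²]/(21+19−2) = 7.31454
t = (12.43 − 13.73)/√[7.31454·(1/21 + 1/19)] = -1.518
df = n₁ + n₂ − 2 = 38
Two-sided p-value ≈ 0.137
Since p ≈ 0.137 > α = 0.05, fail to reject H0; the evidence is not statistically significant.

-1.518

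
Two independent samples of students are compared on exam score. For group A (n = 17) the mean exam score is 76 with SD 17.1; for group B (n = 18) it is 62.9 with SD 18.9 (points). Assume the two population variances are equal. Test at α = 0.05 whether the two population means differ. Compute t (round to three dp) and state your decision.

t = 2.146; reject H0

Let group 1 = group A, group 2 = group B. H0: μ_1 = μ_2; H1: μ_1 ≠ μ_2 (two-sample pooled-variance t-test, two-sided).
s_p² = [(17−1)·17.1² + (18−1)·18.9²]/(17+18−2) = 325.792
t = (76 − 62.9)/√[325.792·(1/17 + 1/18)] = 2.146
df = n₁ + n₂ − 2 = 33
Two-sided p-value ≈ 0.0393
Since p ≈ 0.0393 < α = 0.05, reject H0; the evidence is statistically significant.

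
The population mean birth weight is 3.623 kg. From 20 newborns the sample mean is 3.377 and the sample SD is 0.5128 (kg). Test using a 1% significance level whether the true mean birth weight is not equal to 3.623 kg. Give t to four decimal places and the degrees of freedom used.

H0: μ = 3.623; H1: μ ≠ 3.623 (one-sample t-test, two-sided).
t = (x̄ − μ₀)/(s/√n) = (3.377 − 3.623)/(0.5128/√20) = -2.1454
df = n − 1 = 19
Two-sided p-value ≈ 0.045
Since p ≈ 0.045 > α = 0.01, fail to reject H0; the evidence is not statistically significant.

t = -2.1454, df = 19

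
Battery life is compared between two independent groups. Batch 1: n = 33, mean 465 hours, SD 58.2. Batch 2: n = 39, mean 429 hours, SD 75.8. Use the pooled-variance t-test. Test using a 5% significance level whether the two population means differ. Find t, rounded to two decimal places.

2.23

Let group 1 = batch 1, group 2 = batch 2. H0: μ_1 = μ_2; H1: μ_1 ≠ μ_2 (two-sample pooled-variance t-test, two-sided).
s_p² = [(33−1)·58.2² + (39−1)·75.8²]/(33+39−2) = 4667.51
t = (465 − 429)/√[4667.51·(1/33 + 1/39)] = 2.23
df = n₁ + n₂ − 2 = 70
Two-sided p-value ≈ 0.029
Since p ≈ 0.029 < α = 0.05, reject H0; the data support H1.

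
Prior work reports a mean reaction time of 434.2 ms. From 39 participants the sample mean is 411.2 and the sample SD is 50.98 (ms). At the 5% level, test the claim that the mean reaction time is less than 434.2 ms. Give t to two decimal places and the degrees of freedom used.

H0: μ = 434.2; H1: μ < 434.2 (one-sample t-test, left-tailed).
t = (x̄ − μ₀)/(s/√n) = (411.2 − 434.2)/(50.98/√39) = -2.82
df = n − 1 = 38
p-value = P(T ≤ -2.82) ≈ 0.0038
Since p ≈ 0.0038 < α = 0.05, reject H0; the evidence is statistically significant.

t = -2.82, df = 38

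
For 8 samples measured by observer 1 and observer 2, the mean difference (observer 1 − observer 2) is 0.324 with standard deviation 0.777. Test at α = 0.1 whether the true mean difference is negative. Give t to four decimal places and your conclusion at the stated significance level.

t = 1.1794; fail to reject H0

H0: μ_d = 0; H1: μ_d < 0 (paired t-test on the differences, left-tailed).
t = d̄/(s_d/√n) = 0.324/(0.777/√8) = 1.1794
df = n − 1 = 7
p-value = P(T ≤ 1.1794) ≈ 0.862
Since p ≈ 0.862 > α = 0.1, fail to reject H0; the data do not provide sufficient evidence against H0.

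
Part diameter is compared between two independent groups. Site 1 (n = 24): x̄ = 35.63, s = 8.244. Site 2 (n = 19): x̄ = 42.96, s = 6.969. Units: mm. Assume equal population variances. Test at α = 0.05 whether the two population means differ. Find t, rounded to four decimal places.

Let group 1 = site 1, group 2 = site 2. H0: μ_1 = μ_2; H1: μ_1 ≠ μ_2 (two-sample pooled-variance t-test, two-sided).
s_p² = [(24−1)·8.244² + (19−1)·6.969²]/(24+19−2) = 59.448
t = (35.63 − 42.96)/√[59.448·(1/24 + 1/19)] = -3.0959
df = n₁ + n₂ − 2 = 41
Two-sided p-value ≈ 0.0035
Since p ≈ 0.0035 < α = 0.05, reject H0; the data support H1.

-3.0959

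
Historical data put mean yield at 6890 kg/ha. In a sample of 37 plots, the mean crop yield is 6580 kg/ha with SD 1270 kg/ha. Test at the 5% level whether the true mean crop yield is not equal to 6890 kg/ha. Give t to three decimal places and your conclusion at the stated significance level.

t = -1.485; fail to reject H0

H0: μ = 6890; H1: μ ≠ 6890 (one-sample t-test, two-sided).
t = (x̄ − μ₀)/(s/√n) = (6580 − 6890)/(1270/√37) = -1.485
df = n − 1 = 36
Two-sided p-value ≈ 0.146
Since p ≈ 0.146 > α = 0.05, fail to reject H0; the evidence is not statistically significant.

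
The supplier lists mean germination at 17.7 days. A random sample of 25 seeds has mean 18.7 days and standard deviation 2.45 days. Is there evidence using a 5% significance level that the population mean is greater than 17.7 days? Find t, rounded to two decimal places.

2.04

H0: μ = 17.7; H1: μ > 17.7 (one-sample t-test, right-tailed).
t = (x̄ − μ₀)/(s/√n) = (18.7 − 17.7)/(2.45/√25) = 2.04
df = n − 1 = 24
p-value = P(T ≥ 2.04) ≈ 0.026
Since p ≈ 0.026 < α = 0.05, reject H0; the evidence is statistically significant.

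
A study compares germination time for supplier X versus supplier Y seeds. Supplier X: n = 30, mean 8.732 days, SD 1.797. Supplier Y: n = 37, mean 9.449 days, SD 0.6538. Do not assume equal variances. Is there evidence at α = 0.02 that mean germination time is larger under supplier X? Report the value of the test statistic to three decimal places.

Let group 1 = supplier X, group 2 = supplier Y. H0: μ_1 = μ_2; H1: μ_1 > μ_2 (Welch's two-sample t-test, right-tailed).
t = (x̄_1 − x̄_2)/√(s_1²/n_1 + s_2²/n_2) = (8.732 − 9.449)/√(1.797²/30 + 0.6538²/37) = -2.077
Welch–Satterthwaite df ≈ 35.23
p-value = P(T ≥ -2.077) ≈ 0.977
Since p ≈ 0.977 > α = 0.02, fail to reject H0; the data do not provide sufficient evidence against H0.

-2.077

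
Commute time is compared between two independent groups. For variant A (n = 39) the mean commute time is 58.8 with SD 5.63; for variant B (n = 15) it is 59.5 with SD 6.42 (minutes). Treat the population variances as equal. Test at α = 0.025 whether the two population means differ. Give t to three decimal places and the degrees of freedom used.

t = -0.394, df = 52

Let group 1 = variant A, group 2 = variant B. H0: μ_1 = μ_2; H1: μ_1 ≠ μ_2 (two-sample pooled-variance t-test, two-sided).
s_p² = [(39−1)·5.63² + (15−1)·6.42²]/(39+15−2) = 34.2598
t = (58.8 − 59.5)/√[34.2598·(1/39 + 1/15)] = -0.394
df = n₁ + n₂ − 2 = 52
Two-sided p-value ≈ 0.6955
Since p ≈ 0.6955 > α = 0.025, fail to reject H0; the data do not provide sufficient evidence against H0.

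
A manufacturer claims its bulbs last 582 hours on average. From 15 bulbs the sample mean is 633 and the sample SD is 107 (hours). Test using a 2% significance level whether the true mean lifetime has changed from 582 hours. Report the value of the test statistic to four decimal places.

H0: μ = 582; H1: μ ≠ 582 (one-sample t-test, two-sided).
t = (x̄ − μ₀)/(s/√n) = (633 − 582)/(107/√15) = 1.8460
df = n − 1 = 14
Two-sided p-value ≈ 0.086
Since p ≈ 0.086 > α = 0.02, fail to reject H0; the evidence is not statistically significant.

1.8460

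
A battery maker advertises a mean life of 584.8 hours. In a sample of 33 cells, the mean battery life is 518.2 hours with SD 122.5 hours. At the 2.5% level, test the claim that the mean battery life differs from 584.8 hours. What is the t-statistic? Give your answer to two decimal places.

-3.12

H0: μ = 584.8; H1: μ ≠ 584.8 (one-sample t-test, two-sided).
t = (x̄ − μ₀)/(s/√n) = (518.2 − 584.8)/(122.5/√33) = -3.12
df = n − 1 = 32
Two-sided p-value ≈ 0.0038
Since p ≈ 0.0038 < α = 0.025, reject H0; the data support H1.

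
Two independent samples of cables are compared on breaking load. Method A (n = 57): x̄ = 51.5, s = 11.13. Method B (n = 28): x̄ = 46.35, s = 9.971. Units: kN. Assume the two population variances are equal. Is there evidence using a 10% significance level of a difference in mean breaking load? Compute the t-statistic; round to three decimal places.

Let group 1 = method A, group 2 = method B. H0: μ_1 = μ_2; H1: μ_1 ≠ μ_2 (two-sample pooled-variance t-test, two-sided).
s_p² = [(57−1)·11.13² + (28−1)·9.971²]/(57+28−2) = 115.921
t = (51.5 − 46.35)/√[115.921·(1/57 + 1/28)] = 2.073
df = n₁ + n₂ − 2 = 83
Two-sided p-value ≈ 0.0413
Since p ≈ 0.0413 < α = 0.1, reject H0; the evidence is statistically significant.

2.073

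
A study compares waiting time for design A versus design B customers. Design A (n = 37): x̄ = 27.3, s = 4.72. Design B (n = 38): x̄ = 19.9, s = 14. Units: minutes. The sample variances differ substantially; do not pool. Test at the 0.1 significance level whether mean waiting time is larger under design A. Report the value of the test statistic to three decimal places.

3.083

Let group 1 = design A, group 2 = design B. H0: μ_1 = μ_2; H1: μ_1 > μ_2 (Welch's two-sample t-test, right-tailed).
t = (x̄_1 − x̄_2)/√(s_1²/n_1 + s_2²/n_2) = (27.3 − 19.9)/√(4.72²/37 + 14²/38) = 3.083
Welch–Satterthwaite df ≈ 45.51
p-value = P(T ≥ 3.083) ≈ 0.002
Since p ≈ 0.002 < α = 0.1, reject H0; the data support H1.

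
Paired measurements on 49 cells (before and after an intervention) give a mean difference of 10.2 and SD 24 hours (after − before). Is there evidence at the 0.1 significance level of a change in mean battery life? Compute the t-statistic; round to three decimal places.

H0: μ_d = 0; H1: μ_d ≠ 0 (paired t-test on the differences, two-sided).
t = d̄/(s_d/√n) = 10.2/(24/√49) = 2.975
df = n − 1 = 48
Two-sided p-value ≈ 0.005
Since p ≈ 0.005 < α = 0.1, reject H0; the evidence is statistically significant.

2.975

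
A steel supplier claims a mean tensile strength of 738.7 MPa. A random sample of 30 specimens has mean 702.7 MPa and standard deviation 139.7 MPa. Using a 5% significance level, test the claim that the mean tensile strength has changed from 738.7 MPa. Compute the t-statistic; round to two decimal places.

-1.41

H0: μ = 738.7; H1: μ ≠ 738.7 (one-sample t-test, two-sided).
t = (x̄ − μ₀)/(s/√n) = (702.7 − 738.7)/(139.7/√30) = -1.41
df = n − 1 = 29
Two-sided p-value ≈ 0.169
Since p ≈ 0.169 > α = 0.05, fail to reject H0; the evidence is not statistically significant.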